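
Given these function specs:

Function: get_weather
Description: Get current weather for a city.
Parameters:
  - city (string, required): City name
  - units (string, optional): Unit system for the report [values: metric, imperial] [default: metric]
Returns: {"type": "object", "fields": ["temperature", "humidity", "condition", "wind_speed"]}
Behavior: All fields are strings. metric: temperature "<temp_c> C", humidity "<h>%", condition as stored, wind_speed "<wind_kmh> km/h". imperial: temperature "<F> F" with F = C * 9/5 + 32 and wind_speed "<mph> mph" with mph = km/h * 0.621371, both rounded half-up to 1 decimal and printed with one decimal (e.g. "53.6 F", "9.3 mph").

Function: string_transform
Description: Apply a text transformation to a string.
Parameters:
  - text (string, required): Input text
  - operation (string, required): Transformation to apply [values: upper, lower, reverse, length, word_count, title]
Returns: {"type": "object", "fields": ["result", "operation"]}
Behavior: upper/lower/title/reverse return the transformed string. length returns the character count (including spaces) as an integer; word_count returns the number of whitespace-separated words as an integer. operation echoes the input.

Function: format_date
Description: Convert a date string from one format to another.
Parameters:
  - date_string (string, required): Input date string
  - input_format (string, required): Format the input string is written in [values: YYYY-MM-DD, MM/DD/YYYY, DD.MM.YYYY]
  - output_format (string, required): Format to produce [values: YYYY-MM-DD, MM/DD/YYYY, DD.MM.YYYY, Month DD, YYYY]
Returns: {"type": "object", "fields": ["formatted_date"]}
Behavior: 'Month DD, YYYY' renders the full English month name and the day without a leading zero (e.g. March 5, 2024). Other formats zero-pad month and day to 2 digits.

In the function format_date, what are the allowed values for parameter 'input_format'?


The format_date spec declares:
  - input_format (string, required): Format the input string is written in [values: YYYY-MM-DD, MM/DD/YYYY, DD.MM.YYYY]
Allowed values:
YYYY-MM-DD, MM/DD/YYYY, DD.MM.YYYY


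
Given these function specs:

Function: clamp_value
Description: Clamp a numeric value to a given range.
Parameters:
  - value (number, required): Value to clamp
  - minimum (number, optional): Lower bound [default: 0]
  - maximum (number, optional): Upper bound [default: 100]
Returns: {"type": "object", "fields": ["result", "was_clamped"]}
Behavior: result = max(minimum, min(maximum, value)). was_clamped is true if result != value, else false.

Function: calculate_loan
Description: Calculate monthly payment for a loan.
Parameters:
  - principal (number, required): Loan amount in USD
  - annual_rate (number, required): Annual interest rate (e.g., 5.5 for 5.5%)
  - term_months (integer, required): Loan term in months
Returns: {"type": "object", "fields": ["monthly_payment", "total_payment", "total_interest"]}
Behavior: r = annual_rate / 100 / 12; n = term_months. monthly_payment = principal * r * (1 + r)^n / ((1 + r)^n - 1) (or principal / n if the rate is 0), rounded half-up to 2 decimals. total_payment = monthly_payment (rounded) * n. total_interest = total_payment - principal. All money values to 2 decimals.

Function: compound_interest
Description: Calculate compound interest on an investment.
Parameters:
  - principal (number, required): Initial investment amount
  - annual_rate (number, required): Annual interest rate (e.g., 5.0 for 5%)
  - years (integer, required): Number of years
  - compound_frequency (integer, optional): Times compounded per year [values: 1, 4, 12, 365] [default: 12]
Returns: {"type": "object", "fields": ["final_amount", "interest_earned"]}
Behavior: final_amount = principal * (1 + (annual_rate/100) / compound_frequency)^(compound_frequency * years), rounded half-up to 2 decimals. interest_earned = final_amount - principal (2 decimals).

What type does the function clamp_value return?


The clamp_value spec declares Returns: {"type": "object", "fields": ["result", "was_clamped"]}
Type:
object


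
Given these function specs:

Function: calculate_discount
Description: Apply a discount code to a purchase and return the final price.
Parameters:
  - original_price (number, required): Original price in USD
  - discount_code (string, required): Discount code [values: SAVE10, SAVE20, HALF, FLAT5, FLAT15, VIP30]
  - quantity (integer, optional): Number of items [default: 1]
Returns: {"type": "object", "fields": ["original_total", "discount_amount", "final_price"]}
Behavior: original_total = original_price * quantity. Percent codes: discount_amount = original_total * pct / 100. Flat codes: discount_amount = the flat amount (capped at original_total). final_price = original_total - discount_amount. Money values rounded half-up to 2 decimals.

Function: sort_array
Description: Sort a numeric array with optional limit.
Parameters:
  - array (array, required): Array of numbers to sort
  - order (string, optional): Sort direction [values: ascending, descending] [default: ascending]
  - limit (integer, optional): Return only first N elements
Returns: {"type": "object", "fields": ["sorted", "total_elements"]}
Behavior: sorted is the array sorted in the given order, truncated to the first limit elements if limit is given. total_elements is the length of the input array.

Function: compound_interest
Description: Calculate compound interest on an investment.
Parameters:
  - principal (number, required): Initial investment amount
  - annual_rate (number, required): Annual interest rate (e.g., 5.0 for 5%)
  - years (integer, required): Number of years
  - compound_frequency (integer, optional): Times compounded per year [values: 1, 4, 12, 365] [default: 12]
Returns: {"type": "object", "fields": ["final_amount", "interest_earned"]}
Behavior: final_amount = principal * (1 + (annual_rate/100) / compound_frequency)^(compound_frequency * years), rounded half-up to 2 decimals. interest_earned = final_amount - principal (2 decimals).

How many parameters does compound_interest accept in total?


Parameters of compound_interest: principal (required), annual_rate (required), years (required), compound_frequency (optional)
Total:
4


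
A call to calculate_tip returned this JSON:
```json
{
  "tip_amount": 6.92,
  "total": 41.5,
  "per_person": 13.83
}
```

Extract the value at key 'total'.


41.5


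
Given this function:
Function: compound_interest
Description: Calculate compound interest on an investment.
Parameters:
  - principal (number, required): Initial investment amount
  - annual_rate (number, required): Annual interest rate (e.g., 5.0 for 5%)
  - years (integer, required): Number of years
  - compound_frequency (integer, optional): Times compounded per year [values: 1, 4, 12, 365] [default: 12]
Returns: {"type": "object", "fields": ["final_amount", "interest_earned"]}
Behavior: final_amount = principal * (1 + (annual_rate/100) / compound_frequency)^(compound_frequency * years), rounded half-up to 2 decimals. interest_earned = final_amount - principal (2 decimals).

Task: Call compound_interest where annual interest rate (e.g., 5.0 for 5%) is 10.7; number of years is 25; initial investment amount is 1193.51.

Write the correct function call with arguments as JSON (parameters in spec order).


Mapping each described value to its parameter name:
  'Annual interest rate (e.g., 5.0 for 5%)' -> annual_rate = 10.7
  'Number of years' -> years = 25
  'Initial investment amount' -> principal = 1193.51
compound_interest({"principal": 1193.51, "annual_rate": 10.7, "years": 25})


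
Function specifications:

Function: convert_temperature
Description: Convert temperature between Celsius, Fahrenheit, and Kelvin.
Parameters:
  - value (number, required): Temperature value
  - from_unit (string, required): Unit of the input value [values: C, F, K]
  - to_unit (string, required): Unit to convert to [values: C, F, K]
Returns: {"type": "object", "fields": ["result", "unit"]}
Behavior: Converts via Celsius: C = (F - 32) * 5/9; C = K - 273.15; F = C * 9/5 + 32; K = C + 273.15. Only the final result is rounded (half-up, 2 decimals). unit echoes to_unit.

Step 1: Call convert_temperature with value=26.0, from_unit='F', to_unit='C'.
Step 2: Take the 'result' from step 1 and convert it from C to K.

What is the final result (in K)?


Step 1: convert_temperature(value=26.0, from_unit=F, to_unit=C)
  To C: (26 - 32) * 5/9 = -3.333333
  Target is C: -3.333333
  Round to 2 decimals: -3.33
  -> result = -3.33 C
Step 2: convert_temperature(value=-3.33, from_unit=C, to_unit=K)
  Input already in C: -3.33
  To K: -3.33 + 273.15 = 269.82
  Round to 2 decimals: 269.82
  -> result = 269.82 K
269.82 K


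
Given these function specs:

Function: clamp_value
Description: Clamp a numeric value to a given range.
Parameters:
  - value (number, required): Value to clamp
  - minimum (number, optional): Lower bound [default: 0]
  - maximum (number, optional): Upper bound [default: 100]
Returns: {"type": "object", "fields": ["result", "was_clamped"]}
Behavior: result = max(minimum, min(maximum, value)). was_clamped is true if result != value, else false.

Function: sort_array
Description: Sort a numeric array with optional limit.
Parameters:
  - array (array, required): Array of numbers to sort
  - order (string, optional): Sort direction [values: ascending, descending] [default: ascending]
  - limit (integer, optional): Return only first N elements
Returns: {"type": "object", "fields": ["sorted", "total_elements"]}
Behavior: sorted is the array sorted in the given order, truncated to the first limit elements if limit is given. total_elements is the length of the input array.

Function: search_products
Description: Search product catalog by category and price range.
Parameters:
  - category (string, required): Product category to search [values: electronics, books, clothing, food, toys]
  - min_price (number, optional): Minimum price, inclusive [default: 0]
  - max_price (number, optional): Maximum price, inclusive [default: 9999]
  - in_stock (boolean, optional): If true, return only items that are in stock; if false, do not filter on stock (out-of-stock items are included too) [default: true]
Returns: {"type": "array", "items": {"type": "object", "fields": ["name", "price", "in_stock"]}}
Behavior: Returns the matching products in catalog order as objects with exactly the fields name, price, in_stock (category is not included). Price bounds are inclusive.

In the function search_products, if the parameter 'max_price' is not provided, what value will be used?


The search_products spec declares:
  - max_price (number, optional): Maximum price, inclusive [default: 9999]
Default:
9999


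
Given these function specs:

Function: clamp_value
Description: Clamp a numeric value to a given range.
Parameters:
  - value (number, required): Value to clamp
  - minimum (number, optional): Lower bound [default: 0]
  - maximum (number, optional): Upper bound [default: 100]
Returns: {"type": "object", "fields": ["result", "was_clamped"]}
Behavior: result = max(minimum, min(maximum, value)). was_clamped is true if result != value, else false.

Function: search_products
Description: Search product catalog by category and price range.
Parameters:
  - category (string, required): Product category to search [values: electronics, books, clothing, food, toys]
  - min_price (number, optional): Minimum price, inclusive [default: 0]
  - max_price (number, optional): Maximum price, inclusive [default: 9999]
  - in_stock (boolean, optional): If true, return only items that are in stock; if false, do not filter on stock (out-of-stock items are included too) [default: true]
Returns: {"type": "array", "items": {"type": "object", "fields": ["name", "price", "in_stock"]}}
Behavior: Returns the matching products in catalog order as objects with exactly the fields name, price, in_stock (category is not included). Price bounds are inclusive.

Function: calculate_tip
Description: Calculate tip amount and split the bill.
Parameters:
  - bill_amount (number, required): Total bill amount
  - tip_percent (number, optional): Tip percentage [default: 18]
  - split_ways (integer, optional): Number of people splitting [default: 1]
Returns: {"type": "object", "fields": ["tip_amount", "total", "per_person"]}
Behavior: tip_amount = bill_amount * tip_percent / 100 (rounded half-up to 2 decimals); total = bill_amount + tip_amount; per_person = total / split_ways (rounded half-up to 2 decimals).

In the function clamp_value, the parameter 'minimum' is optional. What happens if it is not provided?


The clamp_value spec declares:
  - minimum (number, optional): Lower bound [default: 0]
It defaults to 0


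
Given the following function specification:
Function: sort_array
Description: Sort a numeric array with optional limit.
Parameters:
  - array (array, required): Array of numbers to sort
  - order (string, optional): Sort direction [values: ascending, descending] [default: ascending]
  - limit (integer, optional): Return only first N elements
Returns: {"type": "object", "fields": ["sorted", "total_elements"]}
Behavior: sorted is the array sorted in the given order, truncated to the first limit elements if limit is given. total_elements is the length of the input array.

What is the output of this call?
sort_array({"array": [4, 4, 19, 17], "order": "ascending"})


sorted ascending: [4, 4, 17, 19]
total_elements = len(input) = 4
Output:
{"sorted": [4, 4, 17, 19], "total_elements": 4}


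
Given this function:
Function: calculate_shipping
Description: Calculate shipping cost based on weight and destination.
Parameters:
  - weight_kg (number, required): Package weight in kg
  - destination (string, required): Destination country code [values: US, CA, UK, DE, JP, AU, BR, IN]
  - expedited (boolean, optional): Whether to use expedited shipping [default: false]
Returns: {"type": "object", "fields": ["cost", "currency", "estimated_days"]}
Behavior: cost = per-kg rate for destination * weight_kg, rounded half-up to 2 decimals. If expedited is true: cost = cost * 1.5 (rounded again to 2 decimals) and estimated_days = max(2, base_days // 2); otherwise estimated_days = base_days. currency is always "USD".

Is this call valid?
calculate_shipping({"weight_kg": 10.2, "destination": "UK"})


Checking all required parameters present and types match... All valid.
Valid


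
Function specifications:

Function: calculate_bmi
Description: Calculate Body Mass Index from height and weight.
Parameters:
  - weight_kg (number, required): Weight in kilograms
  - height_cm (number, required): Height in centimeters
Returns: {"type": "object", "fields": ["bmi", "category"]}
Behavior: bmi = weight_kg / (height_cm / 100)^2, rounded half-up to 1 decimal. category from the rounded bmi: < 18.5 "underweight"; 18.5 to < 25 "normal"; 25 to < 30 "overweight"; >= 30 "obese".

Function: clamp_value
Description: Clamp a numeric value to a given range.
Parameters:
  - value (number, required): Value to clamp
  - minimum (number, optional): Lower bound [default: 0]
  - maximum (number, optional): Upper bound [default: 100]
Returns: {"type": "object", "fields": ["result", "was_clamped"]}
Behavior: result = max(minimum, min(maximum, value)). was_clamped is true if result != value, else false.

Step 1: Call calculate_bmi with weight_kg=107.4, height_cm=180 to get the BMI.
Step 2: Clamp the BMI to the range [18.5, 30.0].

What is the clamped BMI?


Step 1: calculate_bmi(weight_kg=107.4, height_cm=180)
  height_m = 180 / 100 = 1.8
  bmi = 107.4 / 1.8^2 = 107.4 / 3.24 = 33.148148 -> 33.1
  33.1 >= 30 -> obese
  -> bmi = 33.1
Step 2: clamp_value(value=33.1, minimum=18.5, maximum=30.0)
  result = max(18.5, min(30.0, 33.1)) = max(18.5, 30.0) = 30.0
  was_clamped = (30.0 != 33.1) = true
  -> result = 30.0
30.0


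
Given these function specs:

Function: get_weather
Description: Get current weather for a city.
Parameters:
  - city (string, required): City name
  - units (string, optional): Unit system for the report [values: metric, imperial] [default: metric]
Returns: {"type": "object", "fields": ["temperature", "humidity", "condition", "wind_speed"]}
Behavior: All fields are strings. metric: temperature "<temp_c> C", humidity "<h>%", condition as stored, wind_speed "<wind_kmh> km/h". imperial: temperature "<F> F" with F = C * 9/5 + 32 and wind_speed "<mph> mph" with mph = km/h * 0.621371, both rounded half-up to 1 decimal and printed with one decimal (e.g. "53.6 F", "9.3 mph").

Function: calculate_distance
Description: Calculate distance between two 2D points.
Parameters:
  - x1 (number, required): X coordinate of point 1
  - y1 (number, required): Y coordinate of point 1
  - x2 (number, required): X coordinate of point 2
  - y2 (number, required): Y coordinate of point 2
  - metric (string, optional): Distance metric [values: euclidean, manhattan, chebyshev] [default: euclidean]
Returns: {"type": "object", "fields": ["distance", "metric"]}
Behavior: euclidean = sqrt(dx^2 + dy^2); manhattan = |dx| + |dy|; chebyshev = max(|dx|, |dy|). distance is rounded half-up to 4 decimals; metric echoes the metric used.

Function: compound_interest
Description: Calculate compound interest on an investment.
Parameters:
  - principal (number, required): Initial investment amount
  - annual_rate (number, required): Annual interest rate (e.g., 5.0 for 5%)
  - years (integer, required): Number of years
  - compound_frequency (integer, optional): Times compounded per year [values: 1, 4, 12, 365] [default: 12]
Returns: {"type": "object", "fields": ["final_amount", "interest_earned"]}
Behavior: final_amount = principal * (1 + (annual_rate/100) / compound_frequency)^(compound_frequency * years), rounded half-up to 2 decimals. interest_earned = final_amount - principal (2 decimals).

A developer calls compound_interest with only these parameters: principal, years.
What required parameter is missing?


Required parameters: principal, annual_rate, years
Provided: principal, years
Missing: annual_rate
annual_rate


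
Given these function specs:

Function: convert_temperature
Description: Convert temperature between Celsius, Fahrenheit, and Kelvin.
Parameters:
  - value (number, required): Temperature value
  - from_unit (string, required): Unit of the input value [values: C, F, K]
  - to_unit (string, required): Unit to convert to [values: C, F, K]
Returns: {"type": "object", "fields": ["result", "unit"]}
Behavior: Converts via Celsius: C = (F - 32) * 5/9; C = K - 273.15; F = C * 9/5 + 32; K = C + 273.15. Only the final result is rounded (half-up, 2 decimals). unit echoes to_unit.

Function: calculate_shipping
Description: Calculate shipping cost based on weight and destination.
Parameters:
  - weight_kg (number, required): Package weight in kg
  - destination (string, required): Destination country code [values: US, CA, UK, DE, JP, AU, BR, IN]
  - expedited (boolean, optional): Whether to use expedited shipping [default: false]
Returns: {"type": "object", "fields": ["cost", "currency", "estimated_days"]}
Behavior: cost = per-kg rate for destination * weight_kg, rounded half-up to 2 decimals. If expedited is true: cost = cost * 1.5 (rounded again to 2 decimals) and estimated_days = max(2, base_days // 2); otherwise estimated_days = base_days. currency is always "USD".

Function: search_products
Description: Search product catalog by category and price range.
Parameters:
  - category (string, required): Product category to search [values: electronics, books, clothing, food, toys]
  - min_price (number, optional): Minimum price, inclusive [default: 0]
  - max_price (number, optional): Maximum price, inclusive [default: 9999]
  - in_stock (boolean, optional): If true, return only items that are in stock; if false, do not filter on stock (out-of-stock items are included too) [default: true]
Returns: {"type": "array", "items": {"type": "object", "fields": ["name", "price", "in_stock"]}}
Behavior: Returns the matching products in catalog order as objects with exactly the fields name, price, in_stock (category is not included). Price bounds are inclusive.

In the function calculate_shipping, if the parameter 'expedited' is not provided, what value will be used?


The calculate_shipping spec declares:
  - expedited (boolean, optional): Whether to use expedited shipping [default: false]
Default:
false


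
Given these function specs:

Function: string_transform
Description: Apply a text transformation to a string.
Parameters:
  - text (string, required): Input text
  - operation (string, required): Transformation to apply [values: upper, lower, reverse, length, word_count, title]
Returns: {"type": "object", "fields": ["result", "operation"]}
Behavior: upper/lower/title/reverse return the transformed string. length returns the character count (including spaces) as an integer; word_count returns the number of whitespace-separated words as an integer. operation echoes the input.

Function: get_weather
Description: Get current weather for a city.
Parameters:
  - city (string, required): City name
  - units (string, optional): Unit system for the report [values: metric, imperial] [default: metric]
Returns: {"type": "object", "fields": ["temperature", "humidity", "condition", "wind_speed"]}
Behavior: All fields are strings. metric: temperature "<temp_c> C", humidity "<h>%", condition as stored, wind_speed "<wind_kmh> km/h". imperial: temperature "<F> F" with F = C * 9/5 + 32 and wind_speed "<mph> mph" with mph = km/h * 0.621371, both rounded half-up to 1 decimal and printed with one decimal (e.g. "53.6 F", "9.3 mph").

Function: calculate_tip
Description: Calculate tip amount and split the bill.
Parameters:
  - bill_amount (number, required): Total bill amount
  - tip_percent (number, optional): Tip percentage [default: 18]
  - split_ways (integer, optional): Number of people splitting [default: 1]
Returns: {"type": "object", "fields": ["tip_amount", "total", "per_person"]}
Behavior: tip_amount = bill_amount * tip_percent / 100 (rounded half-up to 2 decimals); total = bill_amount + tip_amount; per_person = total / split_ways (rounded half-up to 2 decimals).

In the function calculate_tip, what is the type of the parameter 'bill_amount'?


The calculate_tip spec declares:
  - bill_amount (number, required): Total bill amount
Type:
number


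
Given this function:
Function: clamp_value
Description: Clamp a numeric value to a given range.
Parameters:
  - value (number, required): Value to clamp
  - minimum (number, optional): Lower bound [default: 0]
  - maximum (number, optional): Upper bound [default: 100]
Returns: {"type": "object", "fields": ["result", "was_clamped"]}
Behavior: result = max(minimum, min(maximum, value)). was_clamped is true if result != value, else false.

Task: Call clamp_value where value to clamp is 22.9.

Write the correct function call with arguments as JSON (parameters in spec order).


Mapping each described value to its parameter name:
  'Value to clamp' -> value = 22.9
clamp_value({"value": 22.9})


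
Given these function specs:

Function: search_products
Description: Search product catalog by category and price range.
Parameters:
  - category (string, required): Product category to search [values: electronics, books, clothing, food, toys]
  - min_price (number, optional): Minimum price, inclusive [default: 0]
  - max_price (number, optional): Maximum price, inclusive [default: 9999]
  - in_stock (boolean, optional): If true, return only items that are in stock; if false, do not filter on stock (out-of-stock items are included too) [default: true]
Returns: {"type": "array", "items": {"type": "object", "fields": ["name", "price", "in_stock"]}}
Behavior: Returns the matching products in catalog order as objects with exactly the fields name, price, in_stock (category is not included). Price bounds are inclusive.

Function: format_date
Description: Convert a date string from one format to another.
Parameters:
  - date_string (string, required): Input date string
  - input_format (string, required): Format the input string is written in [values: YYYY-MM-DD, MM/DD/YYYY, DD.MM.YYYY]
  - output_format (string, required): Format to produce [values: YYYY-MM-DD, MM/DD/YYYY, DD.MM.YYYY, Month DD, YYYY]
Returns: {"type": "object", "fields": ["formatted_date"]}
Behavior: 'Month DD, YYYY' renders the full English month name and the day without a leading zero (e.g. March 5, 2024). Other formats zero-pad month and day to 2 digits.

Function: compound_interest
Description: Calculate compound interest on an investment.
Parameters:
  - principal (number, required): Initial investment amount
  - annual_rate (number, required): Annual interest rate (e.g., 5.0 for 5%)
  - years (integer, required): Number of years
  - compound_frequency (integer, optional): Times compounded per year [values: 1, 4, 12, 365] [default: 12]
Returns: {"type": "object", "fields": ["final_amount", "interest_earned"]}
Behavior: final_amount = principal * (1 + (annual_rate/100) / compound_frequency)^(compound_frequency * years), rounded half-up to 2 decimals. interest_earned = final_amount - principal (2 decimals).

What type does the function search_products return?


The search_products spec declares Returns: {"type": "array", "items": {"type": "object", "fields": ["name", "price", "in_stock"]}}
Type:
array


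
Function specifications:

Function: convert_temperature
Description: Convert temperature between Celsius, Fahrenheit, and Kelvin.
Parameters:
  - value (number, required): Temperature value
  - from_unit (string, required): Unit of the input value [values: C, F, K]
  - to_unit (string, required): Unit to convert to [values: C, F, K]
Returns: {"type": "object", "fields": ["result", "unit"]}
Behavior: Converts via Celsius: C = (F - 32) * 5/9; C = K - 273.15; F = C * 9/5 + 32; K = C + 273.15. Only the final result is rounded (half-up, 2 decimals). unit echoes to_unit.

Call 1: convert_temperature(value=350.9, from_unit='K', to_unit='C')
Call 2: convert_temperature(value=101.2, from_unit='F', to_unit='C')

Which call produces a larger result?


Call 1:
  To C: 350.9 - 273.15 = 77.75
  Target is C: 77.75
  Round to 2 decimals: 77.75
  -> 77.75 C
Call 2:
  To C: (101.2 - 32) * 5/9 = 38.444444
  Target is C: 38.444444
  Round to 2 decimals: 38.44
  -> 38.44 C
Call 1 (77.75 C)


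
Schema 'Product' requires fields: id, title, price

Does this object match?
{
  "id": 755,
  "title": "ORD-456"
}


Checking required fields...
Missing: price
Invalid - missing required field 'price'


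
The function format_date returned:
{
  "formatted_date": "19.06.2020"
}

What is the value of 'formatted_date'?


19.06.2020


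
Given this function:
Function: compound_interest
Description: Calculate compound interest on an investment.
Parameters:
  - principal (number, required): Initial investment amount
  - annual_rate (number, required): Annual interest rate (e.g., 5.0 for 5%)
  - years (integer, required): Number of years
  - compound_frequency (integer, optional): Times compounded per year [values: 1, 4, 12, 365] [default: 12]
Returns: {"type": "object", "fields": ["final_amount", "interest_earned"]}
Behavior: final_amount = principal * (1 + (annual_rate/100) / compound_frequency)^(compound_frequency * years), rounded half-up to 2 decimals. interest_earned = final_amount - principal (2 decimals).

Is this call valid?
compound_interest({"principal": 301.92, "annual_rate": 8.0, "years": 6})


Checking all required parameters present and types match... All valid.
Valid


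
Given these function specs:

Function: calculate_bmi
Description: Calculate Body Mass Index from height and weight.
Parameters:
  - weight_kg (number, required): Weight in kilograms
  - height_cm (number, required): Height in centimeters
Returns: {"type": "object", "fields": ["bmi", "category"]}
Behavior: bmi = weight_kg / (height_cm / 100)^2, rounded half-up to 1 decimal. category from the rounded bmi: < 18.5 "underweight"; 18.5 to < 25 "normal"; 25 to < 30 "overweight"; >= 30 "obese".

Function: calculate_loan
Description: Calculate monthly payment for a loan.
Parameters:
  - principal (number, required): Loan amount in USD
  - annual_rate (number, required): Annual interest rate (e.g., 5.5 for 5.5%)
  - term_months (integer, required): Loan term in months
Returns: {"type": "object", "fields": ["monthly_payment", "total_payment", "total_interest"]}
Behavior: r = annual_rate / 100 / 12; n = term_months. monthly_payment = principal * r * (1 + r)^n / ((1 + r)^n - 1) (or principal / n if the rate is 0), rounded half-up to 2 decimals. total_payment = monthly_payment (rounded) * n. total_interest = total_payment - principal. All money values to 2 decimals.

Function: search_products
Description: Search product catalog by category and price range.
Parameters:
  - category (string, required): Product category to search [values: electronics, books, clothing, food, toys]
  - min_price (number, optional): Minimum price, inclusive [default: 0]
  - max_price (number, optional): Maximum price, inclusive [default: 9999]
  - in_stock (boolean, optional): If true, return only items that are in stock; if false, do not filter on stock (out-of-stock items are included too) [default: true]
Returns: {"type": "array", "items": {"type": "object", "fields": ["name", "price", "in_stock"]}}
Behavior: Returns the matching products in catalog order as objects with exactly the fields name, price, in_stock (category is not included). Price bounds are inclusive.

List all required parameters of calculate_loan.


Parameters of calculate_loan and their required/optional flag:
  principal: required
  annual_rate: required
  term_months: required
annual_rate, principal, term_months


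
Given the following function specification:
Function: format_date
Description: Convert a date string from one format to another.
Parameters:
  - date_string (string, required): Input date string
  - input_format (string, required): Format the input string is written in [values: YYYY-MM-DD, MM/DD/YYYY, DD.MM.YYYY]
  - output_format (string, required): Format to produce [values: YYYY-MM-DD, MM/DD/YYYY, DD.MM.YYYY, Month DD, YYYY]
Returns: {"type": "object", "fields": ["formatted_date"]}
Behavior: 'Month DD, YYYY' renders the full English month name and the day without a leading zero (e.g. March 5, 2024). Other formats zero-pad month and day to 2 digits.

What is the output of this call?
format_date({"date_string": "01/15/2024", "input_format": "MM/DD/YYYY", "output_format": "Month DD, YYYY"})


Parse '01/15/2024' as MM/DD/YYYY: year=2024, month=1, day=15
Month 1 = January
Render as Month DD, YYYY: January 15, 2024
Output:
{"formatted_date": "January 15, 2024"}


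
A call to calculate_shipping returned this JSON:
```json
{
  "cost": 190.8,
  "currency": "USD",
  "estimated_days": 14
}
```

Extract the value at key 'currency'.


USD


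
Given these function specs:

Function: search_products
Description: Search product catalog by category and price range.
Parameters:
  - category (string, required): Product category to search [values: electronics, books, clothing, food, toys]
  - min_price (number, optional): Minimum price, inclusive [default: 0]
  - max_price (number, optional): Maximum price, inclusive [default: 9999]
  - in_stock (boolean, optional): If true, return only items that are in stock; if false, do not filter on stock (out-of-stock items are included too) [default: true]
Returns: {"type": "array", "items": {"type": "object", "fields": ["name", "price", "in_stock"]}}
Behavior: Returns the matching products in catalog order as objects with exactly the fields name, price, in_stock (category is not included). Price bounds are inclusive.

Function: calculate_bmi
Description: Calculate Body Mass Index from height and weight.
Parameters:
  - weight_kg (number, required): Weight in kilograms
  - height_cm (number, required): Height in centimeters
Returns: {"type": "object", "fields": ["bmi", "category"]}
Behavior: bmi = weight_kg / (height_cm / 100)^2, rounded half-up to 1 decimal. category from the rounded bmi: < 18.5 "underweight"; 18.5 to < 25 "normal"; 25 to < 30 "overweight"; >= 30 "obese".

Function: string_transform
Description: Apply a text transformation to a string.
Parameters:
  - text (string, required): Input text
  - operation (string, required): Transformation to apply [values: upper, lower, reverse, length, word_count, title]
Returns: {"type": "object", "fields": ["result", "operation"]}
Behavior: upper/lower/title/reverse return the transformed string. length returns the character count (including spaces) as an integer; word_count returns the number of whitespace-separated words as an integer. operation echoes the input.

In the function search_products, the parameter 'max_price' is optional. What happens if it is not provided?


The search_products spec declares:
  - max_price (number, optional): Maximum price, inclusive [default: 9999]
It defaults to 9999


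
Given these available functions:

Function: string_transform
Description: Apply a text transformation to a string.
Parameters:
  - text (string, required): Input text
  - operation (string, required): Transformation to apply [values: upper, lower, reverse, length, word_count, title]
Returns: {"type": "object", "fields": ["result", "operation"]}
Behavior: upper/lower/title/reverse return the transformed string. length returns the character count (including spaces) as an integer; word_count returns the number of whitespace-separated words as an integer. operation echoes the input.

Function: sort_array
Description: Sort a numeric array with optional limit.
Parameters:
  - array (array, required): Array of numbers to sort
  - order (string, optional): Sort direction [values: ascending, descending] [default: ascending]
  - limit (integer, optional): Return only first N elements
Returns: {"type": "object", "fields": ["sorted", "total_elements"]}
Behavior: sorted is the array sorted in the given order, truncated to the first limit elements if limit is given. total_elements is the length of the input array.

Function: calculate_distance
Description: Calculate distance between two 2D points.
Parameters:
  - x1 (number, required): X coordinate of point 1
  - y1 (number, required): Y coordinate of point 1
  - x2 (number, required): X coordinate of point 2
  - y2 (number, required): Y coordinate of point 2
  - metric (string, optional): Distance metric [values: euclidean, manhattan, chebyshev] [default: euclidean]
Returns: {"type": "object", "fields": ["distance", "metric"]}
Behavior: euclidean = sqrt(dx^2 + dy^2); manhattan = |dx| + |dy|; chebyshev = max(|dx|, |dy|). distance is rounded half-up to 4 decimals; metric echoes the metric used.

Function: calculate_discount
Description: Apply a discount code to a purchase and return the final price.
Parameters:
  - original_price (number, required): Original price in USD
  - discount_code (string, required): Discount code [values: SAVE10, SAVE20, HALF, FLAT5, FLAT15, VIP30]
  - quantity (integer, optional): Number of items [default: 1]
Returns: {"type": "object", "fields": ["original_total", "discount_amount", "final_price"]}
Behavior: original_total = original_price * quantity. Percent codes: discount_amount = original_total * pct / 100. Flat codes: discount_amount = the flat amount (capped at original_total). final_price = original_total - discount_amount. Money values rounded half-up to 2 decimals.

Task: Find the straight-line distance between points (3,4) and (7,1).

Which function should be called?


The task needs a function whose description is: Calculate distance between two 2D points.
calculate_distance


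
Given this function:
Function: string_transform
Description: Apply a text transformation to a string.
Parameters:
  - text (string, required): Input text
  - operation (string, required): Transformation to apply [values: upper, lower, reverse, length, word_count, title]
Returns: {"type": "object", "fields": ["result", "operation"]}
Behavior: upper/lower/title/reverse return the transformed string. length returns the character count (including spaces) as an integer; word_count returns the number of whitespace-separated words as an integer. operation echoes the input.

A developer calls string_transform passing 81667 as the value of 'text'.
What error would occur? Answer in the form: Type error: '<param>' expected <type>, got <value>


Spec: 'text' is declared as string; 81667 is an integer.
Type error: 'text' expected string, got 81667


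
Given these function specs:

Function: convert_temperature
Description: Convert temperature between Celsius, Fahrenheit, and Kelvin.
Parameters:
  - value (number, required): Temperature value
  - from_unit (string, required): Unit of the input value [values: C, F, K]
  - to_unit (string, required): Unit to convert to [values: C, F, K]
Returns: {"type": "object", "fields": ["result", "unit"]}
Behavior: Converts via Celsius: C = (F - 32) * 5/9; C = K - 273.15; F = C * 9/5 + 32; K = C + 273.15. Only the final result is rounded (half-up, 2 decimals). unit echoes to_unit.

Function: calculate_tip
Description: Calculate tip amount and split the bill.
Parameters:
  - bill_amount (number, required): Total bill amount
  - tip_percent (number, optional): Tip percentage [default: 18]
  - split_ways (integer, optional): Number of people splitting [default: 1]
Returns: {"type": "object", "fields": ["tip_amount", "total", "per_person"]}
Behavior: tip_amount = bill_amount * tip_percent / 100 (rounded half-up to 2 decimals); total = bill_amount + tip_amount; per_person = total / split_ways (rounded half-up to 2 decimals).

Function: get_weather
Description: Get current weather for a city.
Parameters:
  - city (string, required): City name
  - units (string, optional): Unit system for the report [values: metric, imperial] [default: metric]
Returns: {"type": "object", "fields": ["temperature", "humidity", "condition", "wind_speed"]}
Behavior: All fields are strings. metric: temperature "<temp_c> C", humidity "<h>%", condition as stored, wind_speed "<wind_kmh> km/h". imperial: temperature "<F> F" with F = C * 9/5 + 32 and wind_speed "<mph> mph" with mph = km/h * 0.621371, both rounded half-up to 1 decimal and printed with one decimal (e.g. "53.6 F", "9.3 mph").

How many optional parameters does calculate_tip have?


Parameters of calculate_tip: bill_amount (required), tip_percent (optional), split_ways (optional)
Optional count:
2


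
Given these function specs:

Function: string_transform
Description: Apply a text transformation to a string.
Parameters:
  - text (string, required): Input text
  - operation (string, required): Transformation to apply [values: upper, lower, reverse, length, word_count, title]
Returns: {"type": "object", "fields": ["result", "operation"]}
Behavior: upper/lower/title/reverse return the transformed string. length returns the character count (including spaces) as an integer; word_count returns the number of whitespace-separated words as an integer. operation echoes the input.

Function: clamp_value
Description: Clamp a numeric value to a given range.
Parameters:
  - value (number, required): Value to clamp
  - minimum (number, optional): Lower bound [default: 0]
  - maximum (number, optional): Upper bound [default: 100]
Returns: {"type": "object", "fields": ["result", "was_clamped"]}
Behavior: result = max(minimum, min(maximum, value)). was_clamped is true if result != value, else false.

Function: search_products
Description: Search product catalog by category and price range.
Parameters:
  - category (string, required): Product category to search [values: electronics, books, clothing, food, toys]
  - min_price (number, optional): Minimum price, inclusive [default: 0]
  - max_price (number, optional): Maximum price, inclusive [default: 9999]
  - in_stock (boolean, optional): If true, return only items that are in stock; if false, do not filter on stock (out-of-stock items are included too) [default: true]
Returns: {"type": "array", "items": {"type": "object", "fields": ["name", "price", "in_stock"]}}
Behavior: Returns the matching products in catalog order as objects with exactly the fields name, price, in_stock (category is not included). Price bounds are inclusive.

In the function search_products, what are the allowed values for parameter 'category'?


The search_products spec declares:
  - category (string, required): Product category to search [values: electronics, books, clothing, food, toys]
Allowed values:
electronics, books, clothing, food, toys
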